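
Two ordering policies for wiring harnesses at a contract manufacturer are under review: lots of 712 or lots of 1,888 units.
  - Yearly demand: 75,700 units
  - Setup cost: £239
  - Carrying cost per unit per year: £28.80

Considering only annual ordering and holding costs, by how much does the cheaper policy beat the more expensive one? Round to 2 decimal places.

£1,106.65

TC(Q) = (D/Q)S + (Q/2)H
TC(712) = (75,700/712)×239 + (712/2)×28.8 = £35,663.33
TC(1,888) = (75,700/1,888)×239 + (1,888/2)×28.8 = £36,769.99
Cheaper: Q = 712.  Difference = £1,106.65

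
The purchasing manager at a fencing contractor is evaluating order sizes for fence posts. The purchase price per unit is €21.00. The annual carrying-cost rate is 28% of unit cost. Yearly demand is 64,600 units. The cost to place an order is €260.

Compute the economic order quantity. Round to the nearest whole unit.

Carrying cost H = €21 × 28% = €5.8800/unit/yr
EOQ = √(2DS/H) = √(2 × 64,600 × 260 / 5.88)
    = √(5,712,925.17) ≈ 2,390.17

2,390 units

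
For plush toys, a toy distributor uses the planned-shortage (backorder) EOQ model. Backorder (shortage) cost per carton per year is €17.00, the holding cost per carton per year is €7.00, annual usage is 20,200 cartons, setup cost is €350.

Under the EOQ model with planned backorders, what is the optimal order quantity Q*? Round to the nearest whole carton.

Q* = √(2DS/H) · √((H + b)/b)
   = √(2 × 20,200 × 350 / 7) · √((7 + 17) / 17)
   = 1,421.267 × 1.1882 ≈ 1,688.72

1,689 cartons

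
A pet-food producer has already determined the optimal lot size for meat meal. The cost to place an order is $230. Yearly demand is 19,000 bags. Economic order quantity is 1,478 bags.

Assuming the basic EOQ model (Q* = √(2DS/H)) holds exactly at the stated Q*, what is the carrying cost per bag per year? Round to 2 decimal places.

$4.00

EOQ relation: Q² = 2DS/H, so rearrange for the unknown.
H = 2DS / Q² = 2 × 19,000 × 230 / 1,478² = 4.0009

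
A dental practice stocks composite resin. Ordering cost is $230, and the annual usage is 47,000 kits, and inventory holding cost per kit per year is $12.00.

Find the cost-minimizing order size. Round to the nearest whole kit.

1,342 kits

Optimal lot size Q* = (2 × 47,000 × $230 / $12)^½ ≈ 1,342.26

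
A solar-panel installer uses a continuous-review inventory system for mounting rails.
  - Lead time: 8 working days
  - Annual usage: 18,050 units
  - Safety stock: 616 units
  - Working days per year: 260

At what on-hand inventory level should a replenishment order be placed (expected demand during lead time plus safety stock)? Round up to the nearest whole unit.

1,172 units

Daily demand d = 18,050 / 260 = 69.423 units/day
Demand during lead time = 69.423 × 8 = 555.38
Reorder point = 555.38 + 616 = 1,171.38 → round up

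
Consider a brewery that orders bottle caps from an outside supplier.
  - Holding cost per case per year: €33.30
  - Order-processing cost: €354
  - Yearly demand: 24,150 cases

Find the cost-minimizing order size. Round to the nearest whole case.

2DS/H = 2·24,150·354/33.3 = 513,459.46
EOQ = √513,459.46 ≈ 716.56

717 cases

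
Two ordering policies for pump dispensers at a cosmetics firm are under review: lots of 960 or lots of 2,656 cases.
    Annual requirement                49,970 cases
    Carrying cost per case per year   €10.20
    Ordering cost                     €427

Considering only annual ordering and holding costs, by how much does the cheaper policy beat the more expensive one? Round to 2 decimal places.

€5,543.06

For each Q, cost = (D/Q)·S + (Q/2)·H.
TC(960) = (49,970/960)×427 + (960/2)×10.2 = €27,122.24
TC(2,656) = (49,970/2,656)×427 + (2,656/2)×10.2 = €21,579.18
|ΔTC| = |€27,122.24 − €21,579.18| = €5,543.06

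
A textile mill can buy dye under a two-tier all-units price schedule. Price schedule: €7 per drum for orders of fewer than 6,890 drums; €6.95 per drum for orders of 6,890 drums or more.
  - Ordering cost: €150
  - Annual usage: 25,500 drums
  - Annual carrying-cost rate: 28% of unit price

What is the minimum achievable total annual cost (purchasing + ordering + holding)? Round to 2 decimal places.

€182,372.21

H₁ = 28%×€7 = €1.9600;  H₂ = 28%×€6.95 = €1.9460
EOQ₁ = √(2×25,500×150/1.9600) = 1,975.62  (< 6,890, feasible at tier 1)
EOQ₂ = √(2×25,500×150/1.9460) = 1,982.71  (< 6,890 → use Q = 6,890 at tier-2 price)
TC(tier 1 (EOQ₁), Q≈1,975.6) = €182,372.21
TC(tier 2, Q≈6,890.0) = €184,484.12
Minimum at tier 1 (EOQ₁): €182,372.21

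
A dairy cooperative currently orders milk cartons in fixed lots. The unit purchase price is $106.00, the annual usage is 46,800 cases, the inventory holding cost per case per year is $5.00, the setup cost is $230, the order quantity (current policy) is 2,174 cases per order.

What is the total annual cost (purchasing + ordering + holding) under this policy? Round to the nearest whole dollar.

$4,971,186

Orders/yr = 46,800/2,174 = 21.527; ordering cost = 21.527 × $230 = $4,951.24
Average inventory = 2,174/2 = 1087; holding cost = 1087 × $5 = $5,435.00
Purchase cost = D·C = 46,800 × 106 = $4,960,800.00
Total = $4,951.24 + $5,435.00 + $4,960,800.00 = $4,971,186.24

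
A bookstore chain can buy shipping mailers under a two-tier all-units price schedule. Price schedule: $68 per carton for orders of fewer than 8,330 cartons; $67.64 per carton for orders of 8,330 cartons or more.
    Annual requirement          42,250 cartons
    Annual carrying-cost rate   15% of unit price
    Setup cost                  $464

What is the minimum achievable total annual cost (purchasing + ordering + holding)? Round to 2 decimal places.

$2,892,998.04

H₁ = 15%×$68 = $10.2000;  H₂ = 15%×$67.64 = $10.1460
EOQ₁ = √(2×42,250×464/10.2000) = 1,960.59  (< 8,330, feasible at tier 1)
EOQ₂ = √(2×42,250×464/10.1460) = 1,965.80  (< 8,330 → use Q = 8,330 at tier-2 price)
TC(tier 1 (EOQ₁), Q≈1,960.6) = $2,892,998.04
TC(tier 2, Q≈8,330.0) = $2,902,401.51
Minimum at tier 1 (EOQ₁): $2,892,998.04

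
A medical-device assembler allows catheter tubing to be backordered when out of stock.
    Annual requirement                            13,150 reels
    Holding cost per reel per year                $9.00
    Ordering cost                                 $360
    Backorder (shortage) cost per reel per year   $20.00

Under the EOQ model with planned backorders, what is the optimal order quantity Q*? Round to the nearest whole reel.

1,235 reels

Basic EOQ = √(2·13,150·360/9) = 1,025.671
Backorder adjustment √((H+b)/b) = √((9+20)/20) = 1.2042
Q* = 1,025.671 × 1.2042 ≈ 1,235.07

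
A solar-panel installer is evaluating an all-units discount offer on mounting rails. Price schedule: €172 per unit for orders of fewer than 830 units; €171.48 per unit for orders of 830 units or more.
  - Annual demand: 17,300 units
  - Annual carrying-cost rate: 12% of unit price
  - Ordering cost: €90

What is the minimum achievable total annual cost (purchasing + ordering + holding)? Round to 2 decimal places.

H₁ = 12%×€172 = €20.6400;  H₂ = 12%×€171.48 = €20.5776
EOQ₁ = √(2×17,300×90/20.6400) = 388.42  (< 830, feasible at tier 1)
EOQ₂ = √(2×17,300×90/20.5776) = 389.01  (< 830 → use Q = 830 at tier-2 price)
TC(tier 1 (EOQ₁), Q≈388.4) = €2,983,617.04
TC(tier 2, Q≈830.0) = €2,977,019.61
Minimum at tier 2: €2,977,019.61

€2,977,019.61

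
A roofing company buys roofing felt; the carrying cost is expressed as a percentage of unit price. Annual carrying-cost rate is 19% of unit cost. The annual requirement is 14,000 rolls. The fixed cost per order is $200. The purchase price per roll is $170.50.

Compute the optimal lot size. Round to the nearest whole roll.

416 rolls

Holding cost per roll per year: H = 19% × $170.5 = $32.3950
Optimal lot size Q* = (2 × 14,000 × $200 / $32.395)^½ ≈ 415.77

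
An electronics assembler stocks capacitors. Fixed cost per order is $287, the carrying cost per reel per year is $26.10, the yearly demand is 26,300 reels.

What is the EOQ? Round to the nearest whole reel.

761 reels

Q* = √(2·D·S / H) = √(2·26,300·287 / 26.1) = √578,398.5 ≈ 760.53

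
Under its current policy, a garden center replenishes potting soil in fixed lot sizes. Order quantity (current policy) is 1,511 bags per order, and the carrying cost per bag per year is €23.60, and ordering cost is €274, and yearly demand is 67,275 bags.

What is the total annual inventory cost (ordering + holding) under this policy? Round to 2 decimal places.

€30,029.24

Ordering: D/Q × S = 67,275/1,511 × €274 = €12,199.44
Holding:  Q/2 × H = 1,511/2 × €23.6 = €17,829.80
Total = €12,199.44 + €17,829.80 = €30,029.24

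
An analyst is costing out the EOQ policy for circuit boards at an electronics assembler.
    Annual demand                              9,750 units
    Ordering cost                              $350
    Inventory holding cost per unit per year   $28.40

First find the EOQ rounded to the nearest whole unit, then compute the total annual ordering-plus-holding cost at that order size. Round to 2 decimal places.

EOQ = √(2DS/H) = √(2 × 9,750 × 350 / 28.4)
    = √(240,316.90) ≈ 490.22 → Q = 490 units
Orders/yr = 9,750/490 = 19.898; ordering cost = 19.898 × $350 = $6,964.29
Average inventory = 490/2 = 245; holding cost = 245 × $28.4 = $6,958.00
Total = $6,964.29 + $6,958.00 = $13,922.29

$13,922.29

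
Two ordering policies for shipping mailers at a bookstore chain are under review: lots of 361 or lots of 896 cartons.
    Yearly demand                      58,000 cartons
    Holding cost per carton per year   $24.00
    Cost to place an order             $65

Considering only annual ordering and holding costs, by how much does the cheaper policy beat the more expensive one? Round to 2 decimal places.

$184.38

For each Q, cost = (D/Q)·S + (Q/2)·H.
TC(361) = (58,000/361)×65 + (361/2)×24 = $14,775.21
TC(896) = (58,000/896)×65 + (896/2)×24 = $14,959.59
Lots of 361 are cheaper by $184.38.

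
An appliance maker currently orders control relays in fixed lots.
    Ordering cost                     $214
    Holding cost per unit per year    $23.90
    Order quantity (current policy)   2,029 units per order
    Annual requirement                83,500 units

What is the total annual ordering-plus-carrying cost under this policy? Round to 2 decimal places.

Annual ordering cost = (D/Q)·S = (83,500/2,029) × 214 = $8,806.80
Annual holding cost  = (Q/2)·H = (2,029/2) × 23.9 = $24,246.55
Total = $8,806.80 + $24,246.55 = $33,053.35

$33,053.35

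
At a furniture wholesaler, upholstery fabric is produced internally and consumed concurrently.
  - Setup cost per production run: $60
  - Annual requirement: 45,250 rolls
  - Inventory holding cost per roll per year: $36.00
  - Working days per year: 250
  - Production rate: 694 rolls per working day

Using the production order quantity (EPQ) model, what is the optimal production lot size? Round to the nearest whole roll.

452 rolls

Daily demand d = 45,250/250 = 181.000; p = 694; 1 − d/p = 0.73919
EPQ = √(2DS / (H(1 − d/p)))
    = √(2 × 45,250 × 60 / (36 × 0.73919)) ≈ 451.72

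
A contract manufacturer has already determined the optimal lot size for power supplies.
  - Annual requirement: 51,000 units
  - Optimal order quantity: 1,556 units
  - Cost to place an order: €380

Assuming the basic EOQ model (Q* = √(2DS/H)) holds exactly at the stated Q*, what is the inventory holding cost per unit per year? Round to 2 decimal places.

€16.01

From Q* = √(2DS/H) ⇒ Q*² = 2DS/H.
H = 2DS / Q² = 2 × 51,000 × 380 / 1,556² = 16.0090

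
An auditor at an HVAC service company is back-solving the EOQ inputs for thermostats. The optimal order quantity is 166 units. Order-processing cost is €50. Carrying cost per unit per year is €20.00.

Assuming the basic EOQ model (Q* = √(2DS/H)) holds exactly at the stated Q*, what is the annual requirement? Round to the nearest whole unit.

Since Q* = (2DS/H)^½, squaring gives Q*²·H = 2DS.
D = Q²H / (2S) = 166² × 20 / (2 × 50) = 5,511.20

5,511 units per year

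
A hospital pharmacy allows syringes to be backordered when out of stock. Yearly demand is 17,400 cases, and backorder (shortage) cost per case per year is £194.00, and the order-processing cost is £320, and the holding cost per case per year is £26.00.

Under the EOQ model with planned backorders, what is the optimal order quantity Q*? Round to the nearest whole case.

Basic EOQ = √(2·17,400·320/26) = 654.452
Backorder adjustment √((H+b)/b) = √((26+194)/194) = 1.0649
Q* = 654.452 × 1.0649 ≈ 696.93

697 cases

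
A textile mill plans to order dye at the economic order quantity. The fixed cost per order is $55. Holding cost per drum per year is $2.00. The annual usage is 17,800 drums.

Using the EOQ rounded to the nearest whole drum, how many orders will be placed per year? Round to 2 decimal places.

Q* = √(2·D·S / H) = √(2·17,800·55 / 2) = √979,000.0 ≈ 989.44 → Q = 989
Orders per year = D/Q = 17,800 / 989 = 17.998

18.00 orders per year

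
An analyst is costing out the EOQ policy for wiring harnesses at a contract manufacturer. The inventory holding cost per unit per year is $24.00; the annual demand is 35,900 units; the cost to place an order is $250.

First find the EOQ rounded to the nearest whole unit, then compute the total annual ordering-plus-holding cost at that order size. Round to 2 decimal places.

$20,755.72

Optimal lot size Q* = (2 × 35,900 × $250 / $24)^½ ≈ 864.82 → Q = 865 units
Ordering: D/Q × S = 35,900/865 × $250 = $10,375.72
Holding:  Q/2 × H = 865/2 × $24 = $10,380.00
Total = $10,375.72 + $10,380.00 = $20,755.72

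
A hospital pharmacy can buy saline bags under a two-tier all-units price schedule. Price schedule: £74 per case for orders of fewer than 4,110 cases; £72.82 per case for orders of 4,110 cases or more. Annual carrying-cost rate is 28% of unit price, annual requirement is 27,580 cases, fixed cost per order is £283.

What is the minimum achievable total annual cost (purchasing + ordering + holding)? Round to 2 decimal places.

H₁ = 28%×£74 = £20.7200;  H₂ = 28%×£72.82 = £20.3896
EOQ₁ = √(2×27,580×283/20.7200) = 867.98  (< 4,110, feasible at tier 1)
EOQ₂ = √(2×27,580×283/20.3896) = 874.99  (< 4,110 → use Q = 4,110 at tier-2 price)
TC(tier 1 (EOQ₁), Q≈868.0) = £2,058,904.58
TC(tier 2, Q≈4,110.0) = £2,052,175.29
Minimum at tier 2: £2,052,175.29

£2,052,175.29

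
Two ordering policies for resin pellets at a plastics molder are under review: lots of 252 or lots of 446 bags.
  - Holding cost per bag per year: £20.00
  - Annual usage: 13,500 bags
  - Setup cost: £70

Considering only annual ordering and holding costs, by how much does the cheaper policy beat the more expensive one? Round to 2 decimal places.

£308.83

Annual cost at Q: ordering D·S/Q plus holding Q·H/2.
TC(252) = (13,500/252)×70 + (252/2)×20 = £6,270.00
TC(446) = (13,500/446)×70 + (446/2)×20 = £6,578.83
Lots of 252 are cheaper by £308.83.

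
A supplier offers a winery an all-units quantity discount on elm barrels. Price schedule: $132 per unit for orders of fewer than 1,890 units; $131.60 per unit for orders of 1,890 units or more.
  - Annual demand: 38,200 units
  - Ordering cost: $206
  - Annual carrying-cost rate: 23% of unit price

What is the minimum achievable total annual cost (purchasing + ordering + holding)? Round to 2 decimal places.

H₁ = 23%×$132 = $30.3600;  H₂ = 23%×$131.60 = $30.2680
EOQ₁ = √(2×38,200×206/30.3600) = 719.99  (< 1,890, feasible at tier 1)
EOQ₂ = √(2×38,200×206/30.2680) = 721.09  (< 1,890 → use Q = 1,890 at tier-2 price)
TC(tier 1 (EOQ₁), Q≈720.0) = $5,064,259.04
TC(tier 2, Q≈1,890.0) = $5,059,886.86
Minimum at tier 2: $5,059,886.86

$5,059,886.86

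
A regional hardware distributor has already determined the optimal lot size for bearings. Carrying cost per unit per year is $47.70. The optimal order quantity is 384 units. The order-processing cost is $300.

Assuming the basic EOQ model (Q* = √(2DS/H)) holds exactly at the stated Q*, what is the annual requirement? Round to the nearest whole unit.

11,723 units per year

EOQ relation: Q² = 2DS/H, so rearrange for the unknown.
D = Q²H / (2S) = 384² × 47.7 / (2 × 300) = 11,722.75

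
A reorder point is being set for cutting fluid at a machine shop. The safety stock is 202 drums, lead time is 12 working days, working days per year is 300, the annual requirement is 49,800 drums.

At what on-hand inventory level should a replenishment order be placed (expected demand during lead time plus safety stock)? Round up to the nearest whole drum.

2,194 drums

Daily demand d = 49,800 / 300 = 166.000 drums/day
Demand during lead time = 166.000 × 12 = 1,992.00
Reorder point = 1,992.00 + 202 = 2,194.00 → round up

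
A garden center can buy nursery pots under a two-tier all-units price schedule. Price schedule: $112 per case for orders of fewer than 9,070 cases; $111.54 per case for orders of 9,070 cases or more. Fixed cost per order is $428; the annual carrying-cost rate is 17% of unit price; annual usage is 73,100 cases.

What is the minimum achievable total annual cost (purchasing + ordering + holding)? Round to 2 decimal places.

H₁ = 17%×$112 = $19.0400;  H₂ = 17%×$111.54 = $18.9618
EOQ₁ = √(2×73,100×428/19.0400) = 1,812.85  (< 9,070, feasible at tier 1)
EOQ₂ = √(2×73,100×428/18.9618) = 1,816.59  (< 9,070 → use Q = 9,070 at tier-2 price)
TC(tier 1 (EOQ₁), Q≈1,812.9) = $8,221,716.68
TC(tier 2, Q≈9,070.0) = $8,243,015.24
Minimum at tier 1 (EOQ₁): $8,221,716.68

$8,221,716.68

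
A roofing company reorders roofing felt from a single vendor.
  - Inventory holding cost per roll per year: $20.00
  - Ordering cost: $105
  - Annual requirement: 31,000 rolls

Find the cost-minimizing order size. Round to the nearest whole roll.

571 rolls

Optimal lot size Q* = (2 × 31,000 × $105 / $20)^½ ≈ 570.53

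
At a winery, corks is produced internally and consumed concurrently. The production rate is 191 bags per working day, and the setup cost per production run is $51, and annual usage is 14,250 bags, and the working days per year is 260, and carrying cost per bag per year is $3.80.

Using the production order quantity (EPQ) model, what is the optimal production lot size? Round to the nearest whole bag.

d = 14,250/260 = 54.8077 bags/day;  effective holding cost H(1 − d/p) = 3.8·(1 − 54.8077/191) = 2.70959
Q* = √(2DS / H_eff) = √(2·14,250·51 / 2.70959) ≈ 732.41

732 bags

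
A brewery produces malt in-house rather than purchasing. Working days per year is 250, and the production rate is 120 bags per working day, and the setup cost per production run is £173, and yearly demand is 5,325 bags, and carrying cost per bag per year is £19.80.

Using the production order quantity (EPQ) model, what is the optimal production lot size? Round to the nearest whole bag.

336 bags

Daily demand d = 5,325/250 = 21.300; p = 120; 1 − d/p = 0.82250
EPQ = √(2DS / (H(1 − d/p)))
    = √(2 × 5,325 × 173 / (19.8 × 0.82250)) ≈ 336.35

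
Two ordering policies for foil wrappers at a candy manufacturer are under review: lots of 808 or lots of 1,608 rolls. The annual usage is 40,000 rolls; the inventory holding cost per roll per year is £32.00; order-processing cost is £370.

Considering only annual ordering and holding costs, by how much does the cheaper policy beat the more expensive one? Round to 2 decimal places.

TC(Q) = (D/Q)S + (Q/2)H
TC(808) = (40,000/808)×370 + (808/2)×32 = £31,244.83
TC(1,608) = (40,000/1,608)×370 + (1,608/2)×32 = £34,931.98
|ΔTC| = |£31,244.83 − £34,931.98| = £3,687.15

£3,687.15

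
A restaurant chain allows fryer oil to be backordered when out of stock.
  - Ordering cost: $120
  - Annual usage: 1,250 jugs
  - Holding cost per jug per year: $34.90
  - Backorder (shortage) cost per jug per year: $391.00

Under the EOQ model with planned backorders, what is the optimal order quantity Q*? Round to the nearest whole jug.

Q* = √(2DS/H) · √((H + b)/b)
   = √(2 × 1,250 × 120 / 34.9) · √((34.9 + 391) / 391)
   = 92.715 × 1.0437 ≈ 96.76

97 jugs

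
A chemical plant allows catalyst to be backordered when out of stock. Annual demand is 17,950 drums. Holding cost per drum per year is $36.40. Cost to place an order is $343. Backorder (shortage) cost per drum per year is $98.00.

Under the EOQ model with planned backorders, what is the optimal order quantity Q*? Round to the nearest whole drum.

Basic EOQ = √(2·17,950·343/36.4) = 581.626
Backorder adjustment √((H+b)/b) = √((36.4+98)/98) = 1.1711
Q* = 581.626 × 1.1711 ≈ 681.13

681 drums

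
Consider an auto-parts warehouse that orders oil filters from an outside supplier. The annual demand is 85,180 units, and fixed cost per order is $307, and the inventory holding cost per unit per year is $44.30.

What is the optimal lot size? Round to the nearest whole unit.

2DS/H = 2·85,180·307/44.3 = 1,180,598.65
EOQ = √1,180,598.65 ≈ 1,086.55

1,087 units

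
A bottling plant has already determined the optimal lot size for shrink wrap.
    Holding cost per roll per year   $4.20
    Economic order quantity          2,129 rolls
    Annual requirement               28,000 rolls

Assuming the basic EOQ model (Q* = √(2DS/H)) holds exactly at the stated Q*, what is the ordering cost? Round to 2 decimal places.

EOQ relation: Q² = 2DS/H, so rearrange for the unknown.
S = Q²H / (2D) = 2,129² × 4.2 / (2 × 28,000) = 339.9481

$339.95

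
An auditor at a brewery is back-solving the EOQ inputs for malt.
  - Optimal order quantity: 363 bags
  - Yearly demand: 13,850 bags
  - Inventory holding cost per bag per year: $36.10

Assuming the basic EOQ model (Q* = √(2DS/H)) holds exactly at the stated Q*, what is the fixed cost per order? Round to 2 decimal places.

$171.73

Since Q* = (2DS/H)^½, squaring gives Q*²·H = 2DS.
S = Q²H / (2D) = 363² × 36.1 / (2 × 13,850) = 171.7278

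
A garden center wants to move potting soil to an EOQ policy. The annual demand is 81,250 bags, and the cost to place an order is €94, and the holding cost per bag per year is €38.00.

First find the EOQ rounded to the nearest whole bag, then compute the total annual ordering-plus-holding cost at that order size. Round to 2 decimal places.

Q* = √(2·D·S / H) = √(2·81,250·94 / 38) = √401,973.7 ≈ 634.01 → Q = 634 bags
Orders/yr = 81,250/634 = 128.155; ordering cost = 128.155 × €94 = €12,046.53
Average inventory = 634/2 = 317; holding cost = 317 × €38 = €12,046.00
Total = €12,046.53 + €12,046.00 = €24,092.53

€24,092.53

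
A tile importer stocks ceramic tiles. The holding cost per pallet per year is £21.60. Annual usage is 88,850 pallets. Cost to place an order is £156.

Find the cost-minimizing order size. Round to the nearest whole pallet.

1,133 pallets

Optimal lot size Q* = (2 × 88,850 × £156 / £21.6)^½ ≈ 1,132.87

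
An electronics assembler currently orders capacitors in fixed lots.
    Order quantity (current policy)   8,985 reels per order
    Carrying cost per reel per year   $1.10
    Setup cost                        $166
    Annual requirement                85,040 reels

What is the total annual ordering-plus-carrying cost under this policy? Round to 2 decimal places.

$6,512.88

Annual ordering cost = (D/Q)·S = (85,040/8,985) × 166 = $1,571.13
Annual holding cost  = (Q/2)·H = (8,985/2) × 1.1 = $4,941.75
Total = $1,571.13 + $4,941.75 = $6,512.88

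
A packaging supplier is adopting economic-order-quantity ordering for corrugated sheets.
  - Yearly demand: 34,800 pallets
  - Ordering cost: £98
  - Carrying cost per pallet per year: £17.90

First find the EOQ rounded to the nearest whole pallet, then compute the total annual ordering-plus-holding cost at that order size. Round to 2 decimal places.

£11,049.54

Q* = √(2·D·S / H) = √(2·34,800·98 / 17.9) = √381,050.3 ≈ 617.29 → Q = 617 pallets
Orders/yr = 34,800/617 = 56.402; ordering cost = 56.402 × £98 = £5,527.39
Average inventory = 617/2 = 308.5; holding cost = 308.5 × £17.9 = £5,522.15
Total = £5,527.39 + £5,522.15 = £11,049.54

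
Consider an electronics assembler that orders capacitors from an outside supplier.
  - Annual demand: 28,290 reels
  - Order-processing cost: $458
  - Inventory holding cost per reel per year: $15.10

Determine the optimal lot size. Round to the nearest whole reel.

Optimal lot size Q* = (2 × 28,290 × $458 / $15.1)^½ ≈ 1,310.01

1,310 reels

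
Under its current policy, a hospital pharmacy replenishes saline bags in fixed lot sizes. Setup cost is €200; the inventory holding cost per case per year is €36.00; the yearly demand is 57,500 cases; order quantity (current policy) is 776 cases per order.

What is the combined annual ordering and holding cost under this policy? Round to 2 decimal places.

€28,787.59

Annual ordering cost = (D/Q)·S = (57,500/776) × 200 = €14,819.59
Annual holding cost  = (Q/2)·H = (776/2) × 36 = €13,968.00
Total = €14,819.59 + €13,968.00 = €28,787.59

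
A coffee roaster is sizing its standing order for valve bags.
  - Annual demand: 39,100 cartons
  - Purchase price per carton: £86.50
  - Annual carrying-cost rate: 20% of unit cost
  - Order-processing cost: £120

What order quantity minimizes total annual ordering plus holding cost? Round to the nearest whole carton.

736 cartons

Carrying cost H = £86.5 × 20% = £17.3000/carton/yr
Optimal lot size Q* = (2 × 39,100 × £120 / £17.3)^½ ≈ 736.50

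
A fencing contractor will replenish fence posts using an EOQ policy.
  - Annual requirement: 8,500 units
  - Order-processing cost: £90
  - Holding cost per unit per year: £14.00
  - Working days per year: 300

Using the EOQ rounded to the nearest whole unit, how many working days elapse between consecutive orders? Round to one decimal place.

11.7 days

Q* = √(2·D·S / H) = √(2·8,500·90 / 14) = √109,285.7 ≈ 330.58 → Q = 331 units
Cycle time = (working days × Q)/D = (300 × 331) / 8,500 = 11.682 days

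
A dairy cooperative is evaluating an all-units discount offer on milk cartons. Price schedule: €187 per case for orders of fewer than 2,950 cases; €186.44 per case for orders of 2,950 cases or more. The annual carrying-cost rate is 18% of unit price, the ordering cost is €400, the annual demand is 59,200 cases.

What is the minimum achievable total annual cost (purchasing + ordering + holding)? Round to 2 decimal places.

€11,094,774.94

H₁ = 18%×€187 = €33.6600;  H₂ = 18%×€186.44 = €33.5592
EOQ₁ = √(2×59,200×400/33.6600) = 1,186.18  (< 2,950, feasible at tier 1)
EOQ₂ = √(2×59,200×400/33.5592) = 1,187.96  (< 2,950 → use Q = 2,950 at tier-2 price)
TC(tier 1 (EOQ₁), Q≈1,186.2) = €11,110,326.65
TC(tier 2, Q≈2,950.0) = €11,094,774.94
Minimum at tier 2: €11,094,774.94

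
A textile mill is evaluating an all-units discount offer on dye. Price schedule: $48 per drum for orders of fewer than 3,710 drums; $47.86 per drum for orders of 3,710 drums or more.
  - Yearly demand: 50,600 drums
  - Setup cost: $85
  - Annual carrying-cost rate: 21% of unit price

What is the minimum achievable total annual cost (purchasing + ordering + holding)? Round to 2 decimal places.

H₁ = 21%×$48 = $10.0800;  H₂ = 21%×$47.86 = $10.0506
EOQ₁ = √(2×50,600×85/10.0800) = 923.78  (< 3,710, feasible at tier 1)
EOQ₂ = √(2×50,600×85/10.0506) = 925.13  (< 3,710 → use Q = 3,710 at tier-2 price)
TC(tier 1 (EOQ₁), Q≈923.8) = $2,438,111.72
TC(tier 2, Q≈3,710.0) = $2,441,519.16
Minimum at tier 1 (EOQ₁): $2,438,111.72

$2,438,111.72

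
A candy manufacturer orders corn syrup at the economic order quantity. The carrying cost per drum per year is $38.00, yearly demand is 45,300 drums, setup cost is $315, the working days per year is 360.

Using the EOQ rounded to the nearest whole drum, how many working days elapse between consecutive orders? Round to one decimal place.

6.9 days

2DS/H = 2·45,300·315/38 = 751,026.32
EOQ = √751,026.32 ≈ 866.62 → Q = 867 drums
Cycle time = (working days × Q)/D = (360 × 867) / 45,300 = 6.890 days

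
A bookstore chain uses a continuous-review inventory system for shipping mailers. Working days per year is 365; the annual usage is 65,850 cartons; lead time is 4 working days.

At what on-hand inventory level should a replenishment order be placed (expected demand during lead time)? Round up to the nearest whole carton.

722 cartons

Daily demand d = 65,850 / 365 = 180.411 cartons/day
Demand during lead time = 180.411 × 4 = 721.64
Reorder point = 721.64 → round up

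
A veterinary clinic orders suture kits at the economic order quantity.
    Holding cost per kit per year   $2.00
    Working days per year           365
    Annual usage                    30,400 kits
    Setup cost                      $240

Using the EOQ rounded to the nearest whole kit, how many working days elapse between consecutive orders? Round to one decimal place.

Q* = √(2·D·S / H) = √(2·30,400·240 / 2) = √7,296,000.0 ≈ 2,701.11 → Q = 2,701 kits
T = Q/D × 365 days = 2,701/30,400 × 365 = 32.430 days

32.4 days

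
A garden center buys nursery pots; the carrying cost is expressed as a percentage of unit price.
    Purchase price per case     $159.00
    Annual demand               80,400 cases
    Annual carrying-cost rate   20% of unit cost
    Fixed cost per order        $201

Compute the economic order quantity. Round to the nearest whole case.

1,008 cases

Holding cost per case per year: H = 20% × $159 = $31.8000
Q* = √(2·D·S / H) = √(2·80,400·201 / 31.8) = √1,016,377.4 ≈ 1,008.16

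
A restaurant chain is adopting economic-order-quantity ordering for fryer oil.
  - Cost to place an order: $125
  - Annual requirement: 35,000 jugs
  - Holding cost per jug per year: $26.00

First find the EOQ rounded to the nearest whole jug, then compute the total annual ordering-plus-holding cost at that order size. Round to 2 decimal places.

$15,083.10

Q* = √(2·D·S / H) = √(2·35,000·125 / 26) = √336,538.5 ≈ 580.12 → Q = 580 jugs
Annual ordering cost = (D/Q)·S = (35,000/580) × 125 = $7,543.10
Annual holding cost  = (Q/2)·H = (580/2) × 26 = $7,540.00
Total = $7,543.10 + $7,540.00 = $15,083.10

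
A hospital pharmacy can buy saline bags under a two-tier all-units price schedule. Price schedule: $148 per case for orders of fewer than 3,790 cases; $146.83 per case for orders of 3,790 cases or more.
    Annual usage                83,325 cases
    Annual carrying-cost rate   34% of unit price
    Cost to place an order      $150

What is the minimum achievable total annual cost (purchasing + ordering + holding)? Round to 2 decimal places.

H₁ = 34%×$148 = $50.3200;  H₂ = 34%×$146.83 = $49.9222
EOQ₁ = √(2×83,325×150/50.3200) = 704.82  (< 3,790, feasible at tier 1)
EOQ₂ = √(2×83,325×150/49.9222) = 707.62  (< 3,790 → use Q = 3,790 at tier-2 price)
TC(tier 1 (EOQ₁), Q≈704.8) = $12,367,566.52
TC(tier 2, Q≈3,790.0) = $12,332,510.14
Minimum at tier 2: $12,332,510.14

$12,332,510.14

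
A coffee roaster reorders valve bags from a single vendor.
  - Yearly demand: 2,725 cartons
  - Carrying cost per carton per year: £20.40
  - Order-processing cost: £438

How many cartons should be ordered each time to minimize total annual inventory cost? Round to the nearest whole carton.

342 cartons

2DS/H = 2·2,725·438/20.4 = 117,014.71
EOQ = √117,014.71 ≈ 342.07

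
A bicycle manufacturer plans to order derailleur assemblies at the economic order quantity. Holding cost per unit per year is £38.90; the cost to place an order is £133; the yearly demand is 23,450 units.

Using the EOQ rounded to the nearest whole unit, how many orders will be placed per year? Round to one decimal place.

Q* = √(2·D·S / H) = √(2·23,450·133 / 38.9) = √160,352.2 ≈ 400.44 → Q = 400
N = D/Q = 23,450/400 ≈ 58.625 orders/yr

58.6 orders per year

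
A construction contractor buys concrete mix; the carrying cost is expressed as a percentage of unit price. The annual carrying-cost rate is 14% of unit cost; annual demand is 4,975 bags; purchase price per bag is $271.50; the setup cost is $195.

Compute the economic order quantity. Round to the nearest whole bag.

Holding cost per bag per year: H = 14% × $271.5 = $38.0100
EOQ = √(2DS/H) = √(2 × 4,975 × 195 / 38.01)
    = √(51,045.78) ≈ 225.93

226 bags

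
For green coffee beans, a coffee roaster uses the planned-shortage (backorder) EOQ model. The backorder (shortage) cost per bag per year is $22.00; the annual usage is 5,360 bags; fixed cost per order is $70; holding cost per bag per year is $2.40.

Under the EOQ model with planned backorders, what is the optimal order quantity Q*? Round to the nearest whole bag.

589 bags

Basic EOQ = √(2·5,360·70/2.4) = 559.166
Backorder adjustment √((H+b)/b) = √((2.4+22)/22) = 1.0531
Q* = 559.166 × 1.0531 ≈ 588.88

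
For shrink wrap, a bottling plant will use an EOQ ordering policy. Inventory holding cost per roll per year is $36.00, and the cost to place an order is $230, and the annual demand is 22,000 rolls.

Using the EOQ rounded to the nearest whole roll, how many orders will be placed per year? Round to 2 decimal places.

41.51 orders per year

Optimal lot size Q* = (2 × 22,000 × $230 / $36)^½ ≈ 530.20 → Q = 530
Orders per year = D/Q = 22,000 / 530 = 41.509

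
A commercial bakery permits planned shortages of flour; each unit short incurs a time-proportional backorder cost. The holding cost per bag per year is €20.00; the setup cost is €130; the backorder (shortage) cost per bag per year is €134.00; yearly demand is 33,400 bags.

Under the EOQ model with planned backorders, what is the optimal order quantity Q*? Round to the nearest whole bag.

706 bags

Q* = √(2DS/H) · √((H + b)/b)
   = √(2 × 33,400 × 130 / 20) · √((20 + 134) / 134)
   = 658.939 × 1.0720 ≈ 706.40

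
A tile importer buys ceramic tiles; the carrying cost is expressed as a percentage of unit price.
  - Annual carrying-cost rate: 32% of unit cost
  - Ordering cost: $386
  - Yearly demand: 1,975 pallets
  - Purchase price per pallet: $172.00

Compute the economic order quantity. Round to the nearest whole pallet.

166 pallets

H = i·C = 0.32 × $172 = $55.0400 per pallet-year
Q* = √(2·D·S / H) = √(2·1,975·386 / 55.04) = √27,701.7 ≈ 166.44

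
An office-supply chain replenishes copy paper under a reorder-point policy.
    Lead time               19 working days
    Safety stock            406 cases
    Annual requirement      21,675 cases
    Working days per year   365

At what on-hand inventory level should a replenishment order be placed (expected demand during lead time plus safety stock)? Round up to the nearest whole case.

Daily demand d = 21,675 / 365 = 59.384 cases/day
Demand during lead time = 59.384 × 19 = 1,128.29
Reorder point = 1,128.29 + 406 = 1,534.29 → round up

1,535 cases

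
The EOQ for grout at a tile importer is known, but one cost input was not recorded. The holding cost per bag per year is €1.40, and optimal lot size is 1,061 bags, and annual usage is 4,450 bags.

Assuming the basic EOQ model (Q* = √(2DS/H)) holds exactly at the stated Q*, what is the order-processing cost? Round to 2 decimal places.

From Q* = √(2DS/H) ⇒ Q*² = 2DS/H.
S = Q²H / (2D) = 1,061² × 1.4 / (2 × 4,450) = 177.0797

€177.08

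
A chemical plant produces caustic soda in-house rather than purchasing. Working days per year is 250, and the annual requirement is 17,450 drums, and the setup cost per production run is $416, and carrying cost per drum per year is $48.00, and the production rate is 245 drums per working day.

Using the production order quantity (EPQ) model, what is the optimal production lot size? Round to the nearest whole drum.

650 drums

d = 17,450/250 = 69.8000 drums/day;  effective holding cost H(1 − d/p) = 48·(1 − 69.8000/245) = 34.32490
Q* = √(2DS / H_eff) = √(2·17,450·416 / 34.32490) ≈ 650.36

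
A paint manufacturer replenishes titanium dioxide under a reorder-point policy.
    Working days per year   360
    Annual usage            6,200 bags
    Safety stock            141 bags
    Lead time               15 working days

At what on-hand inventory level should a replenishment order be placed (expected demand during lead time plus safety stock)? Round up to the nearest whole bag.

400 bags

Daily demand d = 6,200 / 360 = 17.222 bags/day
Demand during lead time = 17.222 × 15 = 258.33
Reorder point = 258.33 + 141 = 399.33 → round up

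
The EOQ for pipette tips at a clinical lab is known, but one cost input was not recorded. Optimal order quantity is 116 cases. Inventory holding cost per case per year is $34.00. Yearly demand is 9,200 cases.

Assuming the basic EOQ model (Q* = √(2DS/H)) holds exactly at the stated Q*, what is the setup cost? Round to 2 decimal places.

Since Q* = (2DS/H)^½, squaring gives Q*²·H = 2DS.
S = Q²H / (2D) = 116² × 34 / (2 × 9,200) = 24.8643

$24.86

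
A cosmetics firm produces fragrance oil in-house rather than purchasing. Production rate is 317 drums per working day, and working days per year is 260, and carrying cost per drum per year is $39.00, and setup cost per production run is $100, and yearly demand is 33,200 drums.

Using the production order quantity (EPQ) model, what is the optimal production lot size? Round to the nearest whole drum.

Daily demand d = 33,200/260 = 127.692; p = 317; 1 − d/p = 0.59719
EPQ = √(2DS / (H(1 − d/p)))
    = √(2 × 33,200 × 100 / (39 × 0.59719)) ≈ 533.95

534 drums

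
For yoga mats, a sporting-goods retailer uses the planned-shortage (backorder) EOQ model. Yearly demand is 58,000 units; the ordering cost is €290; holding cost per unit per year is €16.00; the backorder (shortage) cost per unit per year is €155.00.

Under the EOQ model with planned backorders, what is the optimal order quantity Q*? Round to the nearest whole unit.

1,523 units

Basic EOQ = √(2·58,000·290/16) = 1,450.000
Backorder adjustment √((H+b)/b) = √((16+155)/155) = 1.0503
Q* = 1,450.000 × 1.0503 ≈ 1,523.00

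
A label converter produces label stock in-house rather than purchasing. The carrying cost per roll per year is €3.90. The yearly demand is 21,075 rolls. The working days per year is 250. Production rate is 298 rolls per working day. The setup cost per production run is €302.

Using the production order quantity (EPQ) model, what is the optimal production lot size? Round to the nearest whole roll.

d = 21,075/250 = 84.3000 rolls/day;  effective holding cost H(1 − d/p) = 3.9·(1 − 84.3000/298) = 2.79674
Q* = √(2DS / H_eff) = √(2·21,075·302 / 2.79674) ≈ 2,133.42

2,133 rolls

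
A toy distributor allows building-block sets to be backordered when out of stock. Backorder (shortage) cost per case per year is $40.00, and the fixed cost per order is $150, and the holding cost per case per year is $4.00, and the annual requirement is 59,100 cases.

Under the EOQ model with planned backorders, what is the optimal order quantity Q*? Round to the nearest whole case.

2,208 cases

Q* = √(2DS/H) · √((H + b)/b)
   = √(2 × 59,100 × 150 / 4) · √((4 + 40) / 40)
   = 2,105.350 × 1.0488 ≈ 2,208.11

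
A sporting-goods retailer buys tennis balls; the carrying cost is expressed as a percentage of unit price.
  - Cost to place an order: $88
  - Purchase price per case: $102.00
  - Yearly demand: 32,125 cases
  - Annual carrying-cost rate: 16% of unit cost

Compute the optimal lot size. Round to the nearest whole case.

Holding cost per case per year: H = 16% × $102 = $16.3200
2DS/H = 2·32,125·88/16.32 = 346,446.08
EOQ = √346,446.08 ≈ 588.60

589 cases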